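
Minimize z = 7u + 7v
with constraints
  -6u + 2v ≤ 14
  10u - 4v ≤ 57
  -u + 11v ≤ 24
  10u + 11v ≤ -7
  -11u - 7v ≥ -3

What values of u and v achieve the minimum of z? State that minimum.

u = -85/2, v = -241/2, minimum z = -1141

Corner points and z = 7u + 7v:
  (-85/2, -241/2) → z = -1141
  (-84/43, 49/43) → z = -245/43
  (137/38, -199/38) → z = -217/19
  (82/51, -107/51) → z = -175/51

At the optimal vertex, -6u + 2v = 14 and 10u - 4v = 57.
Solving simultaneously gives u = -85/2, v = -241/2.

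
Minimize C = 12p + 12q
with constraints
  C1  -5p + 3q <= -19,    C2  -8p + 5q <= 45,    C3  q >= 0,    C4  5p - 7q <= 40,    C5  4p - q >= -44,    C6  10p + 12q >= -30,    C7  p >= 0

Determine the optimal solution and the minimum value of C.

Feasible corners and C = 12p + 12q:
  (230, 377) → C = 7284
  (19/5, 0) → C = 228/5
  (8, 0) → C = 96
The feasible region is unbounded (it extends along (5, 8), (7, 5)), but C strictly increases along every unbounded feasible direction, so there is no improving ray and the minimum is attained at a vertex.

The binding constraints are -5p + 3q = -19 and q = 0.
Solving simultaneously gives p = 19/5, q = 0.

p = 19/5, q = 0, minimum C = 228/5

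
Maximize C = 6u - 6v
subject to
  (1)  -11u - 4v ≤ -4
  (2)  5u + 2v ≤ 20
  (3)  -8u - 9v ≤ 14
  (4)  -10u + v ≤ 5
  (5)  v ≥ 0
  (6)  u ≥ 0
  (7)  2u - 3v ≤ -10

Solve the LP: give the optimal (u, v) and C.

u = 40/19, v = 90/19, maximum C = -300/19

Extreme points and C = 6u - 6v:
  (2/5, 9) → C = -258/5
  (40/19, 90/19) → C = -300/19
  (0, 5) → C = -30
  (0, 10/3) → C = -20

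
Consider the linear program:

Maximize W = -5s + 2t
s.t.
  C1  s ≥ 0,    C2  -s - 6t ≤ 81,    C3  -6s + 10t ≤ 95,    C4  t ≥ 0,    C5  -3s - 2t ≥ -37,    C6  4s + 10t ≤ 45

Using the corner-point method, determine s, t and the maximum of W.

s = 0, t = 9/2, maximum W = 9

Extreme points and W = -5s + 2t:
  (0, 0) → W = 0
  (0, 9/2) → W = 9
  (45/4, 0) → W = -225/4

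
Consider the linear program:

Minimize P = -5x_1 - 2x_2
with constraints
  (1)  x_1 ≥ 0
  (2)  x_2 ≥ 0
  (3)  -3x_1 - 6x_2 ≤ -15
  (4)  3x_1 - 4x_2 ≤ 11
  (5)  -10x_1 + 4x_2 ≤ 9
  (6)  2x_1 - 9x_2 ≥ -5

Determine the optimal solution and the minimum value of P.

Corner points and P = -5x_1 - 2x_2:
  (21/5, 2/5) → P = -109/5
  (35/13, 15/13) → P = -205/13
  (119/19, 37/19) → P = -669/19

x_1 = 119/19, x_2 = 37/19, minimum P = -669/19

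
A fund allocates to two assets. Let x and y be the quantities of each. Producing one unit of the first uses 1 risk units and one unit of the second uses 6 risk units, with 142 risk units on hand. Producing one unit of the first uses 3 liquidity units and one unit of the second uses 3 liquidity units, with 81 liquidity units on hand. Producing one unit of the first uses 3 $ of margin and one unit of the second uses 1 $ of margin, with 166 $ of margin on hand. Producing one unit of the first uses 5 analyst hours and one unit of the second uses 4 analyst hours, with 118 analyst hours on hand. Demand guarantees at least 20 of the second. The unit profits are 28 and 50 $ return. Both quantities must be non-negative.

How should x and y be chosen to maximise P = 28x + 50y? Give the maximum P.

Corner points and P = 28x + 50y:
  (0, 71/3) → P = 3550/3
  (0, 20) → P = 1000
  (4, 23) → P = 1262
  (7, 20) → P = 1196

x = 4, y = 23, maximum P = 1262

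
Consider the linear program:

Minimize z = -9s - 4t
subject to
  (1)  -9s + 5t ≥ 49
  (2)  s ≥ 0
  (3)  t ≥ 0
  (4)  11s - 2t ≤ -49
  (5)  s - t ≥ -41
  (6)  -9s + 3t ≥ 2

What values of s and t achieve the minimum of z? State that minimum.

Extreme points and z = -9s - 4t:
  (0, 49/2) → z = -98
  (0, 41) → z = -164
  (11/3, 134/3) → z = -635/3

s = 11/3, t = 134/3, minimum z = -635/3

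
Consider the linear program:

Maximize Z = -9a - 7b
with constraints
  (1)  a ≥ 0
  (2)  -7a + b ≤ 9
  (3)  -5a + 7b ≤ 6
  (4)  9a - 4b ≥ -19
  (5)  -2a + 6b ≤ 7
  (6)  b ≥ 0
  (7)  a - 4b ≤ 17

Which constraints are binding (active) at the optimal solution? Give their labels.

(1) and (6)

Feasible corners and Z = -9a - 7b:
  (0, 6/7) → Z = -6
  (0, 0) → Z = 0
  (13/16, 23/16) → Z = -139/8
  (17, 0) → Z = -153
The feasible region is unbounded (it extends along (3, 1), (4, 1)), but Z strictly decreases along every unbounded feasible direction, so there is no improving ray and the maximum is attained at a vertex.

The maximum is at (0, 0). Substituting into each constraint, equality holds for (1) and (6); the remaining constraints have slack.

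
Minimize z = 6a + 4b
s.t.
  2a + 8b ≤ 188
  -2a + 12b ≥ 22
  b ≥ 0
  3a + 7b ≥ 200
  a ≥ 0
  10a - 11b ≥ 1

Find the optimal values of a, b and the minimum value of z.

a = 142/5, b = 82/5, minimum z = 236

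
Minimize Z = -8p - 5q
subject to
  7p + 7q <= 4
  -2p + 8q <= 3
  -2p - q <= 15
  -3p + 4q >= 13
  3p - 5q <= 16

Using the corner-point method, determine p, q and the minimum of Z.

Feasible corners and Z = -8p - 5q:
  (-41/6, -4/3) → Z = 184/3
  (-23/4, -17/16) → Z = 821/16
  (-73/11, -19/11) → Z = 679/11

The optimum lies where -2p + 8q = 3 and -3p + 4q = 13.
Solving simultaneously gives p = -23/4, q = -17/16.

p = -23/4, q = -17/16, minimum Z = 821/16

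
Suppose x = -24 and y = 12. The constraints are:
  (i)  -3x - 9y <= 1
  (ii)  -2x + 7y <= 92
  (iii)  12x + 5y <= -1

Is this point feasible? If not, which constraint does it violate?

Constraint (ii): -2x + 7y = 132, which is not ≤ 92. All other constraints are satisfied.

not feasible — violates (ii)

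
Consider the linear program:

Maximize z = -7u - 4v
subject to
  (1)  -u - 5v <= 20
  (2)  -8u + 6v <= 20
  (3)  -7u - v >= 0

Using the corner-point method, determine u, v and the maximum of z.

u = -110/23, v = -70/23, maximum z = 1050/23

Extreme points and z = -7u - 4v:
  (-110/23, -70/23) → z = 1050/23
  (10/17, -70/17) → z = 210/17
  (-2/5, 14/5) → z = -42/5

At the optimal vertex, -u - 5v = 20 and -8u + 6v = 20.
Solving simultaneously gives u = -110/23, v = -70/23.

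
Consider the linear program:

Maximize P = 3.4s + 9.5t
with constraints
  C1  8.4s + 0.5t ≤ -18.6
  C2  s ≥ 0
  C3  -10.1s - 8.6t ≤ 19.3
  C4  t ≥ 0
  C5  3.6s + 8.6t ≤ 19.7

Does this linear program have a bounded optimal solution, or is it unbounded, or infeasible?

The boundaries 8.4s + 0.5t = -18.6 and -10.1s - 8.6t = 19.3 meet at (-15031/6719, 2574/6719), but that point violates s ≥ 0. Every candidate vertex is excluded by some other constraint, so the feasible region is empty.

infeasible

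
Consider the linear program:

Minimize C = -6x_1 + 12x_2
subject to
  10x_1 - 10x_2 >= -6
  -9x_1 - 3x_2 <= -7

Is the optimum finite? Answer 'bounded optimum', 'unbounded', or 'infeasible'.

unbounded

From the feasible point (13/30, 31/30), moving in the direction (3, -9) keeps every constraint satisfied while C decreases without bound.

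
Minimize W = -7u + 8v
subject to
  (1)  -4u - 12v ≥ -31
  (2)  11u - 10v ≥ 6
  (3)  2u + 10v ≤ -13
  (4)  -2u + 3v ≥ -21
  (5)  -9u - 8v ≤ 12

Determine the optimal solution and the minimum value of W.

u = 171/26, v = -34/13, minimum W = -1741/26

Feasible corners and W = -7u + 8v:
  (171/26, -34/13) → W = -1741/26
  (-8/37, -93/74) → W = -316/37
  (132/43, -213/43) → W = -2628/43

At the optimal vertex, 2u + 10v = -13 and -2u + 3v = -21.
Solving simultaneously gives u = 171/26, v = -34/13.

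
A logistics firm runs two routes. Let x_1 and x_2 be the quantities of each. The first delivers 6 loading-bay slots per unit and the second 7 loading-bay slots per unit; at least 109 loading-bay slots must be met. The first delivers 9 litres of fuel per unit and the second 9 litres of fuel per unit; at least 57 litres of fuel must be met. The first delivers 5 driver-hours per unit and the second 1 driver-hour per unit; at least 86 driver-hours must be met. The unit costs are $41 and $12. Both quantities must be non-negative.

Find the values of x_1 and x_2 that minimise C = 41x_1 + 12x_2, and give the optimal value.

Feasible corners and C = 41x_1 + 12x_2:
  (0, 86) → C = 1032
  (109/6, 0) → C = 4469/6
  (17, 1) → C = 709
The feasible region is unbounded (it extends along (0, 1), (1, 0)), but C strictly increases along every unbounded feasible direction, so there is no improving ray and the minimum is attained at a vertex.

x_1 = 17, x_2 = 1, minimum C = 709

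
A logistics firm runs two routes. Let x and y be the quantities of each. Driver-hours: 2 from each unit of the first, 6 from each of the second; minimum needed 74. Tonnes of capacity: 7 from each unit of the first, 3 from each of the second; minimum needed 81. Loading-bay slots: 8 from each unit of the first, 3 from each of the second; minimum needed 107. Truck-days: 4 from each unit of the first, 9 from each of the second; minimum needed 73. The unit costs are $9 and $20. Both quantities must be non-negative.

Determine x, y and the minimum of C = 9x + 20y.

x = 10, y = 9, minimum C = 270

Vertices and C = 9x + 20y:
  (0, 107/3) → C = 2140/3
  (37, 0) → C = 333
  (10, 9) → C = 270
The feasible region is unbounded (it extends along (0, 1), (1, 0)), but C strictly increases along every unbounded feasible direction, so there is no improving ray and the minimum is attained at a vertex.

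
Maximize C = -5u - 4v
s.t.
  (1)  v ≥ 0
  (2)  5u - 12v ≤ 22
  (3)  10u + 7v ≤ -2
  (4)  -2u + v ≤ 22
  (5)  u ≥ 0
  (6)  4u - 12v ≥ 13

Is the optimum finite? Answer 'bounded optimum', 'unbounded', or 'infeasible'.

infeasible

The boundaries v = 0 and 5u - 12v = 22 meet at (22/5, 0), but that point violates 10u + 7v ≤ -2. Every candidate vertex is excluded by some other constraint, so the feasible region is empty.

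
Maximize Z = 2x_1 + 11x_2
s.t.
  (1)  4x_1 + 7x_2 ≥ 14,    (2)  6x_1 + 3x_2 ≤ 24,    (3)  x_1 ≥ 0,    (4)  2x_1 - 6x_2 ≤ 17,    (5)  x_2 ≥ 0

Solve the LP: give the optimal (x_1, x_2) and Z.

Corner points and Z = 2x_1 + 11x_2:
  (0, 2) → Z = 22
  (7/2, 0) → Z = 7
  (0, 8) → Z = 88
  (4, 0) → Z = 8

At the optimal vertex, 6x_1 + 3x_2 = 24 and x_1 = 0.
Solving simultaneously gives x_1 = 0, x_2 = 8.

x_1 = 0, x_2 = 8, maximum Z = 88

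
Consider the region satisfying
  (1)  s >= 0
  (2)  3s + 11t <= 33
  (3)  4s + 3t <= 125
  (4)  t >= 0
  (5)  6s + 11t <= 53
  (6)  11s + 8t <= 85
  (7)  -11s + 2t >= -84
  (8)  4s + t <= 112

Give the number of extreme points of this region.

6

Of the 28 pairwise boundary intersections, those satisfying every inequality are:
  (0, 3)
  (0, 0)
  (20/3, 13/11)
  (84/11, 0)
  (7, 1)
  (421/55, 1/10)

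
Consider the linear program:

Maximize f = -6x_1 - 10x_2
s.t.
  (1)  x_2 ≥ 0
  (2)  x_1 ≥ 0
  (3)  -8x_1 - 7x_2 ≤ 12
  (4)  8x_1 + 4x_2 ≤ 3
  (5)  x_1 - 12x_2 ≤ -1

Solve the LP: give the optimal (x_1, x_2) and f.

x_1 = 0, x_2 = 1/12, maximum f = -5/6

The optimum lies where x_1 = 0 and x_1 - 12x_2 = -1.
Solving simultaneously gives x_1 = 0, x_2 = 1/12.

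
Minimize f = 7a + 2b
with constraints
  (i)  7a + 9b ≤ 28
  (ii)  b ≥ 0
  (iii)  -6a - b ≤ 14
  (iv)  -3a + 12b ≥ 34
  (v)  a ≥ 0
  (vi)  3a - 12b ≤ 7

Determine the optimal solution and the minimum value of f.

At the optimal vertex, -3a + 12b = 34 and a = 0.
Solving simultaneously gives a = 0, b = 17/6.

a = 0, b = 17/6, minimum f = 17/3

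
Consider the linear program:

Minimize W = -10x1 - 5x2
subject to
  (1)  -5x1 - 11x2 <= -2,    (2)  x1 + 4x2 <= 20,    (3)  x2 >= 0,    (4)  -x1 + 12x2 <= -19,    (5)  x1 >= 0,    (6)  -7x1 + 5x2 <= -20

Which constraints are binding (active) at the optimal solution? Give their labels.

(2) and (3)

Vertices and W = -10x1 - 5x2:
  (20, 0) → W = -200
  (79/4, 1/16) → W = -3165/16
  (19, 0) → W = -190

The minimum is at (20, 0). Substituting into each constraint, equality holds for (2) and (3); the remaining constraints have slack.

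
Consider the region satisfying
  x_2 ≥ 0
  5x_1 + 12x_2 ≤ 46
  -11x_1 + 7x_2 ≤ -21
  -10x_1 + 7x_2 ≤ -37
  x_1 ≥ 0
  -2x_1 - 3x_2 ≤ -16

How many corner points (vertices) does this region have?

3

Of the 15 pairwise boundary intersections, those satisfying every inequality are:
  (46/5, 0)
  (8, 0)
  (6, 4/3)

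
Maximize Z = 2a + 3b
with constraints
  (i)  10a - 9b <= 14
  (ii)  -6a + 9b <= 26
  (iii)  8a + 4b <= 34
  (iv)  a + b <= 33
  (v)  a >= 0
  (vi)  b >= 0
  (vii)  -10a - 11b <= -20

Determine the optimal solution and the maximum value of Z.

a = 101/48, b = 103/24, maximum Z = 205/12

Extreme points and Z = 2a + 3b:
  (181/56, 57/28) → Z = 88/7
  (167/100, 3/10) → Z = 106/25
  (101/48, 103/24) → Z = 205/12
  (0, 26/9) → Z = 26/3
  (0, 20/11) → Z = 60/11

The optimum lies where -6a + 9b = 26 and 8a + 4b = 34.
Solving simultaneously gives a = 101/48, b = 103/24.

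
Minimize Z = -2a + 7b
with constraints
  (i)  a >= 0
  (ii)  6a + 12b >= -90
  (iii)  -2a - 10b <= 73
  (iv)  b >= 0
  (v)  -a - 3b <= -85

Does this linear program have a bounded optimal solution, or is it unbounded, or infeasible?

unbounded

From the feasible point (0, 85/3), moving in the direction (1, 0) keeps every constraint satisfied while Z decreases without bound.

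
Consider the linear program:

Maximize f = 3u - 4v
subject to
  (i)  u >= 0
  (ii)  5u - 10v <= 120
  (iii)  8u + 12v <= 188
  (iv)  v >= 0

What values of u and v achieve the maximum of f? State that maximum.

Extreme points and f = 3u - 4v:
  (0, 47/3) → f = -188/3
  (0, 0) → f = 0
  (47/2, 0) → f = 141/2

u = 47/2, v = 0, maximum f = 141/2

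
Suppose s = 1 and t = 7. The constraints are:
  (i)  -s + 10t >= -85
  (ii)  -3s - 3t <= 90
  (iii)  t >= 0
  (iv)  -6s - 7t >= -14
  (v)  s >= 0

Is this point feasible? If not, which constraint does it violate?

not feasible — violates (iv)

Constraint (iv): -6s - 7t = -55, which is not ≥ -14. All other constraints are satisfied.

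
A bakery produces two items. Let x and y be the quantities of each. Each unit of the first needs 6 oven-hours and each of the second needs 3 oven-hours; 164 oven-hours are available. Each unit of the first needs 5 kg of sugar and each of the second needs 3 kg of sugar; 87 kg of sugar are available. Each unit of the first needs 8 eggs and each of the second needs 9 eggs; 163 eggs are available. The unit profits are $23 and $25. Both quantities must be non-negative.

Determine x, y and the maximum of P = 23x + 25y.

x = 14, y = 17/3, maximum P = 1391/3

Extreme points and P = 23x + 25y:
  (0, 0) → P = 0
  (0, 163/9) → P = 4075/9
  (87/5, 0) → P = 2001/5
  (14, 17/3) → P = 1391/3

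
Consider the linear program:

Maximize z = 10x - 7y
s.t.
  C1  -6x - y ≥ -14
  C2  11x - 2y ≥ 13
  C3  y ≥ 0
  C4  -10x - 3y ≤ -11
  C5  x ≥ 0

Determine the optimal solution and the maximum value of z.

x = 7/3, y = 0, maximum z = 70/3

Corner points and z = 10x - 7y:
  (41/23, 76/23) → z = -122/23
  (7/3, 0) → z = 70/3
  (13/11, 0) → z = 130/11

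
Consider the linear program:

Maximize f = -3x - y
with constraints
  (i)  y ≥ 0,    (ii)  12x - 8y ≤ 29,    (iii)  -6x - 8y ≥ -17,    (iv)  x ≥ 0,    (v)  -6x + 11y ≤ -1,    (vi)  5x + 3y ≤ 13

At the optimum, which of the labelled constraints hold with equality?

Vertices and f = -3x - y:
  (29/12, 0) → f = -29/4
  (1/6, 0) → f = -1/2
  (191/76, 11/76) → f = -146/19
  (65/38, 16/19) → f = -227/38
  (53/22, 7/22) → f = -83/11

The maximum is at (1/6, 0). Substituting into each constraint, equality holds for (i) and (v); the remaining constraints have slack.

(i) and (v)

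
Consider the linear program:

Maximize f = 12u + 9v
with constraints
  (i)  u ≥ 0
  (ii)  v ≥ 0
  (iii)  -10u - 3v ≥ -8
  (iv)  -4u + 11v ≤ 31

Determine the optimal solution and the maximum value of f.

Vertices and f = 12u + 9v:
  (0, 0) → f = 0
  (0, 8/3) → f = 24
  (4/5, 0) → f = 48/5

At the optimal vertex, u = 0 and -10u - 3v = -8.
Solving simultaneously gives u = 0, v = 8/3.

u = 0, v = 8/3, maximum f = 24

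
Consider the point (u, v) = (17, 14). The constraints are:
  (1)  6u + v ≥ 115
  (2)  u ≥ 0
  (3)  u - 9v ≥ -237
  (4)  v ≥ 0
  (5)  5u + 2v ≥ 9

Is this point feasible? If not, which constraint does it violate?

(1): 116 ≥ 115 ✓
(2): 17 ≥ 0 ✓
(3): -109 ≥ -237 ✓
(4): 14 ≥ 0 ✓
(5): 113 ≥ 9 ✓

feasible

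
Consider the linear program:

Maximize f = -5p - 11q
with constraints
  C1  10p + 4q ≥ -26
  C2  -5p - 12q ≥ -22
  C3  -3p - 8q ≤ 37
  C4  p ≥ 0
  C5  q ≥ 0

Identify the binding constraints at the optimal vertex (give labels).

C4 and C5

Vertices and f = -5p - 11q:
  (0, 11/6) → f = -121/6
  (22/5, 0) → f = -22
  (0, 0) → f = 0

The maximum is at (0, 0). Substituting into each constraint, equality holds for C4 and C5; the remaining constraints have slack.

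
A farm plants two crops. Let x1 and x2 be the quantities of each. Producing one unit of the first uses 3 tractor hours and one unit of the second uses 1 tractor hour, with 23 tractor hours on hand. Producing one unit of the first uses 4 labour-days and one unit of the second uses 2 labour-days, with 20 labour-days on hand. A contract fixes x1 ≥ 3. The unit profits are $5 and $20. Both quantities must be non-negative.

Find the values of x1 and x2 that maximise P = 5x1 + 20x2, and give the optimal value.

x1 = 3, x2 = 4, maximum P = 95

Feasible corners and P = 5x1 + 20x2:
  (5, 0) → P = 25
  (3, 0) → P = 15
  (3, 4) → P = 95

The binding constraints are 4x1 + 2x2 = 20 and x1 = 3.
Solving simultaneously gives x1 = 3, x2 = 4.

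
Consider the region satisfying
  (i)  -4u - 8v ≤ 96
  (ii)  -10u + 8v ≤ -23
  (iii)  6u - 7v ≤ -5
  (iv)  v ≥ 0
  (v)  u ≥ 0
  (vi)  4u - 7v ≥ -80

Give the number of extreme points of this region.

Intersecting each pair of boundary lines and keeping only the points that satisfy every inequality leaves:
  (201/22, 94/11)
  (801/38, 446/19)
  (75/2, 230/7)

3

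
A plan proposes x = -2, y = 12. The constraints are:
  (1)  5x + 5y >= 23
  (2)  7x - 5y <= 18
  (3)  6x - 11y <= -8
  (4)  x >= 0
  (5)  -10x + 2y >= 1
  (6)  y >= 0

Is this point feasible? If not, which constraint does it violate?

Constraint (4): x = -2, which is not ≥ 0. All other constraints are satisfied.

not feasible — violates (4)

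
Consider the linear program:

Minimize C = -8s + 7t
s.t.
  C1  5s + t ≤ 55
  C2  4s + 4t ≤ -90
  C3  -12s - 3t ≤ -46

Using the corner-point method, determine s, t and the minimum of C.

s = 119/3, t = -430/3, minimum C = -3962/3

Feasible corners and C = -8s + 7t:
  (155/8, -335/8) → C = -3585/8
  (119/3, -430/3) → C = -3962/3
  (227/18, -316/9) → C = -1040/3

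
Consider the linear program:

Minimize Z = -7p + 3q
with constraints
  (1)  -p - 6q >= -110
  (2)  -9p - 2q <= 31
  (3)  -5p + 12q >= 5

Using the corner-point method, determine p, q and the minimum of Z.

At the optimal vertex, -p - 6q = -110 and -5p + 12q = 5.
Solving simultaneously gives p = 215/7, q = 185/14.

p = 215/7, q = 185/14, minimum Z = -2455/14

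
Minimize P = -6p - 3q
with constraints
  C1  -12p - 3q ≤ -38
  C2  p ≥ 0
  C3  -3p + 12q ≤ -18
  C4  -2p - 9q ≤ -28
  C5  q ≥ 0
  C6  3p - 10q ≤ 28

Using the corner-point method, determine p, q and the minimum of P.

At the optimal vertex, -3p + 12q = -18 and 3p - 10q = 28.
Solving simultaneously gives p = 26, q = 5.

p = 26, q = 5, minimum P = -171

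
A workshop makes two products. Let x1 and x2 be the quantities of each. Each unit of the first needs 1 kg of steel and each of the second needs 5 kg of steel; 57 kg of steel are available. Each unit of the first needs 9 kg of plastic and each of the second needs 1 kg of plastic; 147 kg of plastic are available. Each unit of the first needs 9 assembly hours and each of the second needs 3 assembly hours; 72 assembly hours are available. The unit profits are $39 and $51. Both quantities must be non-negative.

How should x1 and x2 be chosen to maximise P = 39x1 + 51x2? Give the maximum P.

Vertices and P = 39x1 + 51x2:
  (0, 0) → P = 0
  (0, 57/5) → P = 2907/5
  (8, 0) → P = 312
  (9/2, 21/2) → P = 711

x1 = 9/2, x2 = 21/2, maximum P = 711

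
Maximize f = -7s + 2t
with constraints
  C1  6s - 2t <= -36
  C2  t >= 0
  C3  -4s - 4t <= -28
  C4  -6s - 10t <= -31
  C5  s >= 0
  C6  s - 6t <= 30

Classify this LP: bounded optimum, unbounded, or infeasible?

From the feasible point (0, 18), moving in the direction (0, 1) keeps every constraint satisfied while f increases without bound.

unbounded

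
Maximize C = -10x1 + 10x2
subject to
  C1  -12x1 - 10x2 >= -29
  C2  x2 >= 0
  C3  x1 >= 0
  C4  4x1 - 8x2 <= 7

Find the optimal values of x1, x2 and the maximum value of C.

x1 = 0, x2 = 29/10, maximum C = 29

At the optimal vertex, -12x1 - 10x2 = -29 and x1 = 0.
Solving simultaneously gives x1 = 0, x2 = 29/10.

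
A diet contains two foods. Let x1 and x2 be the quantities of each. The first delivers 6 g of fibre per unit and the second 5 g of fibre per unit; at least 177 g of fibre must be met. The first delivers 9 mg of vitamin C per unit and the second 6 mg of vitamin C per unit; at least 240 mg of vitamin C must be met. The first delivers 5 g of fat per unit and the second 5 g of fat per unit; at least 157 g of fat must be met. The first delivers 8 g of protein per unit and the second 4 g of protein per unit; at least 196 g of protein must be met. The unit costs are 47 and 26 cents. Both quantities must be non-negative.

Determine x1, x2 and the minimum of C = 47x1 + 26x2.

x1 = 17, x2 = 15, minimum C = 1189

Feasible corners and C = 47x1 + 26x2:
  (0, 49) → C = 1274
  (157/5, 0) → C = 7379/5
  (20, 57/5) → C = 6182/5
  (17, 15) → C = 1189
The feasible region is unbounded (it extends along (0, 1), (1, 0)), but C strictly increases along every unbounded feasible direction, so there is no improving ray and the minimum is attained at a vertex.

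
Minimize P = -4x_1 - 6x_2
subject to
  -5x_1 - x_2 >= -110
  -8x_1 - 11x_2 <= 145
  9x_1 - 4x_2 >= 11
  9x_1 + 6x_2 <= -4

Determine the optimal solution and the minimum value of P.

Extreme points and P = -4x_1 - 6x_2:
  (-459/131, -1393/131) → P = 10194/131
  (826/51, -1273/51) → P = 4334/51
  (5/9, -3/2) → P = 61/9

At the optimal vertex, 9x_1 - 4x_2 = 11 and 9x_1 + 6x_2 = -4.
Solving simultaneously gives x_1 = 5/9, x_2 = -3/2.

x_1 = 5/9, x_2 = -3/2, minimum P = 61/9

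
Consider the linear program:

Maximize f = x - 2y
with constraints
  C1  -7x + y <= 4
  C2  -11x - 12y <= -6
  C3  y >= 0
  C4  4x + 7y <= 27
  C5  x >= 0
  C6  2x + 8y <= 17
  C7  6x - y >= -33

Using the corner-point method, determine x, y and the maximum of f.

x = 27/4, y = 0, maximum f = 27/4

Vertices and f = x - 2y:
  (6/11, 0) → f = 6/11
  (0, 1/2) → f = -1
  (27/4, 0) → f = 27/4
  (97/18, 7/9) → f = 23/6
  (0, 17/8) → f = -17/4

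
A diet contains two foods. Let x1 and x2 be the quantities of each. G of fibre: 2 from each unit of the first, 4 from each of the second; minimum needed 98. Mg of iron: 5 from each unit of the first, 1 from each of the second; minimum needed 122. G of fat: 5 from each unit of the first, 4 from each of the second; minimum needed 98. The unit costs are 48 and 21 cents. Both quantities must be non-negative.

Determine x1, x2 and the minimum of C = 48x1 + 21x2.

x1 = 65/3, x2 = 41/3, minimum C = 1327

Corner points and C = 48x1 + 21x2:
  (0, 122) → C = 2562
  (49, 0) → C = 2352
  (65/3, 41/3) → C = 1327
The feasible region is unbounded (it extends along (0, 1), (1, 0)), but C strictly increases along every unbounded feasible direction, so there is no improving ray and the minimum is attained at a vertex.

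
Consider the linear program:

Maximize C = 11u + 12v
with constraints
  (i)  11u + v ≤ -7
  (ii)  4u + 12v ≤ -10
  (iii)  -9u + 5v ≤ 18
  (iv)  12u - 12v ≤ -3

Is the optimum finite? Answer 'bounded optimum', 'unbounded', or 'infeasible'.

bounded optimum

Corner points and C = 11u + 12v:
  (-133/64, -9/64) → C = -1571/64
  (-13/16, -9/16) → C = -251/16
  (-67/16, -63/16) → C = -1493/16
The feasible region has finitely many vertices and no improving ray; the maximum is -251/16 at (-13/16, -9/16).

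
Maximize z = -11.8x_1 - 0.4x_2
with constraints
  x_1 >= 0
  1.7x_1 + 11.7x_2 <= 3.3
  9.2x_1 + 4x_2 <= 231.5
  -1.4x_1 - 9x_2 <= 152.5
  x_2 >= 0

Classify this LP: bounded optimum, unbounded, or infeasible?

bounded optimum

Vertices and z = -11.8x_1 - 0.4x_2:
  (0, 11/39) → z = -22/195
  (0, 0) → z = 0
  (33/17, 0) → z = -1947/85
The feasible region has finitely many vertices and no improving ray; the maximum is 0 at (0, 0).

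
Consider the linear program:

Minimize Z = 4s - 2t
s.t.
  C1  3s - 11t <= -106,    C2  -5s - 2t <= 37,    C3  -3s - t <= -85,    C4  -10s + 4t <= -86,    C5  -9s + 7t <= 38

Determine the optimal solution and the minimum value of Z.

s = 377/17, t = 577/17, minimum Z = 354/17

Vertices and Z = 4s - 2t:
  (829/36, 191/12) → Z = 1085/18
  (213/11, 296/11) → Z = 260/11
  (377/17, 577/17) → Z = 354/17
The feasible region is unbounded (it extends along (11, 3), (7, 9)), but Z strictly increases along every unbounded feasible direction, so there is no improving ray and the minimum is attained at a vertex.

The optimum lies where -10s + 4t = -86 and -9s + 7t = 38.
Solving simultaneously gives s = 377/17, t = 577/17.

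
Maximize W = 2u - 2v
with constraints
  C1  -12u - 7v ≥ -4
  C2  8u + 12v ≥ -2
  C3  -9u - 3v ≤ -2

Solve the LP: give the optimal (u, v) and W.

Vertices and W = 2u - 2v:
  (31/44, -7/11) → W = 59/22
  (2/27, 4/9) → W = -20/27
  (5/14, -17/42) → W = 32/21

u = 31/44, v = -7/11, maximum W = 59/22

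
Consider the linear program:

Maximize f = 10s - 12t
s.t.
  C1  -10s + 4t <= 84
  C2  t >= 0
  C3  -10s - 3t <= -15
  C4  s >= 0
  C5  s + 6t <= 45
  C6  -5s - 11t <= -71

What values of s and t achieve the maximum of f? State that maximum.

s = 45, t = 0, maximum f = 450

Extreme points and f = 10s - 12t:
  (45, 0) → f = 450
  (71/5, 0) → f = 142
  (0, 15/2) → f = -90
  (0, 71/11) → f = -852/11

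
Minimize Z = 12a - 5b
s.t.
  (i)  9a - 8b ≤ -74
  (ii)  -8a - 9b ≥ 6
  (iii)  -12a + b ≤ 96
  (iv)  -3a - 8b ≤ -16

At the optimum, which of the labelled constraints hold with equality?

Feasible corners and Z = 12a - 5b:
  (-15/2, 6) → Z = -120
  (-192/37, 146/37) → Z = -82
  (-752/99, 160/33) → Z = -3808/33

The minimum is at (-15/2, 6). Substituting into each constraint, equality holds for (ii) and (iii); the remaining constraints have slack.

(ii) and (iii)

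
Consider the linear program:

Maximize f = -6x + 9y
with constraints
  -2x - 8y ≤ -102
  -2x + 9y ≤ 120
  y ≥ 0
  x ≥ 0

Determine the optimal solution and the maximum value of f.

x = 0, y = 40/3, maximum f = 120

Extreme points and f = -6x + 9y:
  (51, 0) → f = -306
  (0, 51/4) → f = 459/4
  (0, 40/3) → f = 120
The feasible region is unbounded (it extends along (9, 2), (1, 0)), but f strictly decreases along every unbounded feasible direction, so there is no improving ray and the maximum is attained at a vertex.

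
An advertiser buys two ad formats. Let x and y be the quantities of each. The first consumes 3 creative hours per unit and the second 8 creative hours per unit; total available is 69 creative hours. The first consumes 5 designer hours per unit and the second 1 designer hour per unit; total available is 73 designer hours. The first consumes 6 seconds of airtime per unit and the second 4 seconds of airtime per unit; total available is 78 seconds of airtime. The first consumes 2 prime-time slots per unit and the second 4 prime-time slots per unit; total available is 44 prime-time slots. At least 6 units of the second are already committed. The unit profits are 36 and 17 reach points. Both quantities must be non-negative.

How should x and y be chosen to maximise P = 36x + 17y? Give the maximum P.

x = 7, y = 6, maximum P = 354

Corner points and P = 36x + 17y:
  (0, 69/8) → P = 1173/8
  (0, 6) → P = 102
  (7, 6) → P = 354

At the optimal vertex, 3x + 8y = 69 and y = 6.
Solving simultaneously gives x = 7, y = 6.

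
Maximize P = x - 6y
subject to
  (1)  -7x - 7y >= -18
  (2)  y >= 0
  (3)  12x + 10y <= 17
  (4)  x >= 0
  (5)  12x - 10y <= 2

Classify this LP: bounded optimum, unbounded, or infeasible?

bounded optimum

Feasible corners and P = x - 6y:
  (0, 0) → P = 0
  (1/6, 0) → P = 1/6
  (0, 17/10) → P = -51/5
  (19/24, 3/4) → P = -89/24
The feasible region has finitely many vertices and no improving ray; the maximum is 1/6 at (1/6, 0).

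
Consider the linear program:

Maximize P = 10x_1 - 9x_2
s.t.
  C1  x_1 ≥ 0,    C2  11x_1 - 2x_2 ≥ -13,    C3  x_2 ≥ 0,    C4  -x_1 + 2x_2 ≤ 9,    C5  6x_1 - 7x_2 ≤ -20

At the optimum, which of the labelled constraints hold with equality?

C4 and C5

Vertices and P = 10x_1 - 9x_2:
  (0, 9/2) → P = -81/2
  (0, 20/7) → P = -180/7
  (23/5, 34/5) → P = -76/5

The maximum is at (23/5, 34/5). Substituting into each constraint, equality holds for C4 and C5; the remaining constraints have slack.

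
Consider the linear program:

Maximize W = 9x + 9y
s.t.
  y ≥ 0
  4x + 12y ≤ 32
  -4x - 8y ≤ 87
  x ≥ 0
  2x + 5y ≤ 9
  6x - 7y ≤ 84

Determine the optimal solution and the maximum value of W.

The binding constraints are y = 0 and 2x + 5y = 9.
Solving simultaneously gives x = 9/2, y = 0.

x = 9/2, y = 0, maximum W = 81/2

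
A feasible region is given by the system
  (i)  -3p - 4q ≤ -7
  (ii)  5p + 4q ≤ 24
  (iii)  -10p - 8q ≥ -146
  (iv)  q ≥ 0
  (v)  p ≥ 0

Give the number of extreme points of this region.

The feasible vertices (each the meet of two boundaries and inside every other half-plane) are:
  (7/3, 0)
  (0, 7/4)
  (24/5, 0)
  (0, 6)

4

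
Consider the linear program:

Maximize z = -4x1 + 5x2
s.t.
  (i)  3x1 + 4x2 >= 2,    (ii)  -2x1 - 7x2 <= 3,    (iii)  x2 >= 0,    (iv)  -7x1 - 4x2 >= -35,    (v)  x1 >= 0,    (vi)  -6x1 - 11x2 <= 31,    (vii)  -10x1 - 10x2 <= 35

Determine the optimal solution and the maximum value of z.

x1 = 0, x2 = 35/4, maximum z = 175/4

Feasible corners and z = -4x1 + 5x2:
  (2/3, 0) → z = -8/3
  (0, 1/2) → z = 5/2
  (5, 0) → z = -20
  (0, 35/4) → z = 175/4

The binding constraints are -7x1 - 4x2 = -35 and x1 = 0.
Solving simultaneously gives x1 = 0, x2 = 35/4.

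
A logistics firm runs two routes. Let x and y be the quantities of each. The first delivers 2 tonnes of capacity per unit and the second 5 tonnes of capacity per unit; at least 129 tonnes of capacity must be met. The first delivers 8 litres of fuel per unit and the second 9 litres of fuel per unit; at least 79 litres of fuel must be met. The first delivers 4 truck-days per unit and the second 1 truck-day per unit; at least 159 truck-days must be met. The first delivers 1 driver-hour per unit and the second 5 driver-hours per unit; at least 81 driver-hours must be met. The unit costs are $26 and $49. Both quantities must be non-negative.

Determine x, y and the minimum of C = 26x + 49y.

Feasible corners and C = 26x + 49y:
  (0, 159) → C = 7791
  (81, 0) → C = 2106
  (37, 11) → C = 1501
  (48, 33/5) → C = 7857/5
The feasible region is unbounded (it extends along (0, 1), (1, 0)), but C strictly increases along every unbounded feasible direction, so there is no improving ray and the minimum is attained at a vertex.

The binding constraints are 2x + 5y = 129 and 4x + y = 159.
Solving simultaneously gives x = 37, y = 11.

x = 37, y = 11, minimum C = 1501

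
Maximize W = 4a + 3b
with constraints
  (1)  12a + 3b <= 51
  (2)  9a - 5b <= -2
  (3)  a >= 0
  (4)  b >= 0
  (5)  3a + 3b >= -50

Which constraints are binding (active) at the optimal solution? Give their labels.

(1) and (3)

Vertices and W = 4a + 3b:
  (83/29, 161/29) → W = 815/29
  (0, 17) → W = 51
  (0, 2/5) → W = 6/5

The maximum is at (0, 17). Substituting into each constraint, equality holds for (1) and (3); the remaining constraints have slack.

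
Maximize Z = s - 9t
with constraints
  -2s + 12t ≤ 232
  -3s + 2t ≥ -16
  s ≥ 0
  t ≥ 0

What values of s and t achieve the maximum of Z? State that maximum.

s = 16/3, t = 0, maximum Z = 16/3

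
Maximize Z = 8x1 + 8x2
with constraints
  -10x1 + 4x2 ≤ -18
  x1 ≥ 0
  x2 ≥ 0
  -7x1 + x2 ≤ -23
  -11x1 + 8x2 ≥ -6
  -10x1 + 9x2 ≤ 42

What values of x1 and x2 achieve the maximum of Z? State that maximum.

Corner points and Z = 8x1 + 8x2:
  (37/9, 52/9) → Z = 712/9
  (33/5, 12) → Z = 744/5
  (178/45, 211/45) → Z = 3112/45
  (390/19, 522/19) → Z = 384

x1 = 390/19, x2 = 522/19, maximum Z = 384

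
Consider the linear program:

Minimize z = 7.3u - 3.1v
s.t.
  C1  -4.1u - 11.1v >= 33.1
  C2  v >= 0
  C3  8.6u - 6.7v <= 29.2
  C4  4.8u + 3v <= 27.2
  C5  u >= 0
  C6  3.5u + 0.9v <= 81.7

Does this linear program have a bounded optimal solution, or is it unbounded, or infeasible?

infeasible

The boundaries -4.1u - 11.1v = 33.1 and v = 0 meet at (-331/41, 0), but that point violates u ≥ 0. Every candidate vertex is excluded by some other constraint, so the feasible region is empty.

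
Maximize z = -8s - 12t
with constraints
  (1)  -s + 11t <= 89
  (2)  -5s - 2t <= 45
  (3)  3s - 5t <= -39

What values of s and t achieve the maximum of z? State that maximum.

Extreme points and z = -8s - 12t:
  (-673/57, 400/57) → z = 584/57
  (4/7, 57/7) → z = -716/7
  (-303/31, 60/31) → z = 1704/31

The binding constraints are -5s - 2t = 45 and 3s - 5t = -39.
Solving simultaneously gives s = -303/31, t = 60/31.

s = -303/31, t = 60/31, maximum z = 1704/31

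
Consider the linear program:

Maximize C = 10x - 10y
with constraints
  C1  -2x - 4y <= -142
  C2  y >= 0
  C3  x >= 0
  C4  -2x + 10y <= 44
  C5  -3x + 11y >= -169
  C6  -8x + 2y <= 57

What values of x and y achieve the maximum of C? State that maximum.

Vertices and C = 10x - 10y:
  (311/7, 93/7) → C = 2180/7
  (1119/17, 44/17) → C = 10750/17
  (1087/4, 235/4) → C = 2130

The binding constraints are -2x + 10y = 44 and -3x + 11y = -169.
Solving simultaneously gives x = 1087/4, y = 235/4.

x = 1087/4, y = 235/4, maximum C = 2130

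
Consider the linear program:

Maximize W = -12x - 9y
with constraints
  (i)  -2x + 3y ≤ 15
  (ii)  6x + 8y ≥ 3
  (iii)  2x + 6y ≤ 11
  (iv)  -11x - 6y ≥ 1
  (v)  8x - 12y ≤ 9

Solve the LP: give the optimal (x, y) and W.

Extreme points and W = -12x - 9y:
  (-111/34, 48/17) → W = 234/17
  (-19/6, 26/9) → W = 12
  (-1/2, 3/4) → W = -3/4
  (-4/3, 41/18) → W = -9/2

The optimum lies where -2x + 3y = 15 and 6x + 8y = 3.
Solving simultaneously gives x = -111/34, y = 48/17.

x = -111/34, y = 48/17, maximum W = 234/17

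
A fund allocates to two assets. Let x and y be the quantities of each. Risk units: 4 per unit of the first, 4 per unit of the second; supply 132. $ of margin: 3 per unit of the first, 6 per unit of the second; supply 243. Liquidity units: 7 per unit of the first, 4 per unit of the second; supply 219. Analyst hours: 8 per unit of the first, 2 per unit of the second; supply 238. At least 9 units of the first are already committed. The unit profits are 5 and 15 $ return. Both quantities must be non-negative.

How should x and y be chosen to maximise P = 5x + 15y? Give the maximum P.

Extreme points and P = 5x + 15y:
  (119/4, 0) → P = 595/4
  (9, 0) → P = 45
  (86/3, 13/3) → P = 625/3
  (9, 24) → P = 405

x = 9, y = 24, maximum P = 405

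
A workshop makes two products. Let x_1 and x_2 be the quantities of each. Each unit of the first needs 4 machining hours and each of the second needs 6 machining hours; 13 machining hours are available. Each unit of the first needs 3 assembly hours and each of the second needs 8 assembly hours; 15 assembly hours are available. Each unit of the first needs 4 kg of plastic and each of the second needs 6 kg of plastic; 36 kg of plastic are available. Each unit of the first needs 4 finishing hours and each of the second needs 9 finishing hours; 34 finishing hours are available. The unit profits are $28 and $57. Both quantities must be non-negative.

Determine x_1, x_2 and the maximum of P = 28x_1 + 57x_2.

Extreme points and P = 28x_1 + 57x_2:
  (0, 0) → P = 0
  (0, 15/8) → P = 855/8
  (13/4, 0) → P = 91
  (1, 3/2) → P = 227/2

The optimum lies where 4x_1 + 6x_2 = 13 and 3x_1 + 8x_2 = 15.
Solving simultaneously gives x_1 = 1, x_2 = 3/2.

x_1 = 1, x_2 = 3/2, maximum P = 227/2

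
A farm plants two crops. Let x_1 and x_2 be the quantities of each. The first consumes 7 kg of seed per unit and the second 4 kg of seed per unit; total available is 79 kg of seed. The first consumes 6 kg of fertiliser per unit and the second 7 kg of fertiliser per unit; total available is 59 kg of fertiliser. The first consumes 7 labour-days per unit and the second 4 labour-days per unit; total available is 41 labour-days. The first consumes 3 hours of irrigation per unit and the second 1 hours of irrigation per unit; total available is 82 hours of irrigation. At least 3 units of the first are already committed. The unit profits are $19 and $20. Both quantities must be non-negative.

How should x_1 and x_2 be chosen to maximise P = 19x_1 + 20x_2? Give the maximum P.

Vertices and P = 19x_1 + 20x_2:
  (41/7, 0) → P = 779/7
  (3, 0) → P = 57
  (3, 5) → P = 157

x_1 = 3, x_2 = 5, maximum P = 157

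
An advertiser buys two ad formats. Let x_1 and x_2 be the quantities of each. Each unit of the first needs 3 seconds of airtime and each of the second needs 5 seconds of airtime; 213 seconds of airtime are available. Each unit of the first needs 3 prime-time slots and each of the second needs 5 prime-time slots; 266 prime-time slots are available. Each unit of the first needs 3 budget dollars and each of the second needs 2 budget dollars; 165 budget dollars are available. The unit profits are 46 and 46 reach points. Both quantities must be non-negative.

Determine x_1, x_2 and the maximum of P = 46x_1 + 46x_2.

Feasible corners and P = 46x_1 + 46x_2:
  (0, 0) → P = 0
  (0, 213/5) → P = 9798/5
  (55, 0) → P = 2530
  (133/3, 16) → P = 8326/3

The optimum lies where 3x_1 + 5x_2 = 213 and 3x_1 + 2x_2 = 165.
Solving simultaneously gives x_1 = 133/3, x_2 = 16.

x_1 = 133/3, x_2 = 16, maximum P = 8326/3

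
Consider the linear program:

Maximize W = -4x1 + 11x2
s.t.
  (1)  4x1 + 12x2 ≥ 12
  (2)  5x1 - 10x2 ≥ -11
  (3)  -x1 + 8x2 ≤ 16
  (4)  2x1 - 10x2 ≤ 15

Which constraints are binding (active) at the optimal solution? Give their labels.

Feasible corners and W = -4x1 + 11x2:
  (-3/25, 26/25) → W = 298/25
  (75/16, -9/16) → W = -399/16
  (12/5, 23/10) → W = 157/10
  (140/3, 47/6) → W = -201/2

The maximum is at (12/5, 23/10). Substituting into each constraint, equality holds for (2) and (3); the remaining constraints have slack.

(2) and (3)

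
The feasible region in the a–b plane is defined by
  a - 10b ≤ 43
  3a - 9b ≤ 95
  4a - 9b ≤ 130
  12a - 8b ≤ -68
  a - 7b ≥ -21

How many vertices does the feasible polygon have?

Intersecting each pair of boundary lines and keeping only the points that satisfy every inequality leaves:
  (-64/7, -73/14)
  (-511/3, -64/3)
  (-77/19, 46/19)

3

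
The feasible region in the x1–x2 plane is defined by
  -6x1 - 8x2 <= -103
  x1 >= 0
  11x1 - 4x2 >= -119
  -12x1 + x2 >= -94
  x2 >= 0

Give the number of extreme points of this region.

4

The feasible vertices (each the meet of two boundaries and inside every other half-plane) are:
  (0, 103/8)
  (285/34, 112/17)
  (0, 119/4)
  (495/37, 2462/37)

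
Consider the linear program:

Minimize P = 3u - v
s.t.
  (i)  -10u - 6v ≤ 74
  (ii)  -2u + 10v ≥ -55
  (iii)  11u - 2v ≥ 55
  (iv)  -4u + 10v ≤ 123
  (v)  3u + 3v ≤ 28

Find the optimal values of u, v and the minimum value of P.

Feasible corners and P = 3u - v:
  (220/53, -495/106) → P = 1815/106
  (445/36, -109/36) → P = 361/9
  (17/3, 11/3) → P = 40/3

u = 17/3, v = 11/3, minimum P = 40/3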